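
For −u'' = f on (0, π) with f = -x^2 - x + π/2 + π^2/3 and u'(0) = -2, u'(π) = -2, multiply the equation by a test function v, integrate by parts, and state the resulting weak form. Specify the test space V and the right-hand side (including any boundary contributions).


V = H^1(0, π) (v unrestricted at boundary; u is determined up to an additive constant); weak form: ∫_0^π u'v' dx = ∫_0^π (-x^2 - x + π/2 + π^2/3) v dx − 2·v(π) + 2·v(0) for all v ∈ V.

Multiply both sides by a test function v and integrate from 0 to π:
  ∫_0^π −u''(x) v(x) dx = ∫_0^π f(x) v(x) dx.
Integrate the LHS by parts once:
  ∫_0^π −u'' v dx = −[u'(x) v(x)]_0^π + ∫_0^π u'(x) v'(x) dx.
Thus ∫_0^π u'(x) v'(x) dx = ∫_0^π f(x) v(x) dx + [u'(x) v(x)]_0^π.
Choose V so that boundary terms are either known or forced to vanish.
u has inhomogeneous Neumann u'(0) = -2, u'(π) = -2. [u' v]_0^π = (-2)·v(π) − (-2)·v(0) = − 2·v(π) + 2·v(0). Take V = H^1(0, π); boundary term becomes part of RHS.
Weak formulation: find u (satisfying any essential BC) such that ∫_0^π u'(x) v'(x) dx = ∫_0^π f v dx − 2·v(π) + 2·v(0) for all v ∈ V (Neumann data are natural BCs: they enter the RHS as boundary terms).
Substituting f(x) = -x^2 - x + π/2 + π^2/3, the right-hand side is ∫_0^π (-x^2 - x + π/2 + π^2/3) v dx − 2·v(π) + 2·v(0).
Compatibility check (pure Neumann): taking v ≡ 1 ∈ V gives 0 = ∫_0^π f dx + (-2) − (-2), i.e. ∫_0^π f dx must equal u'(0) − u'(π) = 0. Indeed ∫_0^π (-x^2 - x + π/2 + π^2/3) dx = 0, so the data are compatible. The solution is then unique only up to an additive constant (fix it e.g. by requiring ∫_0^π u dx = 0).


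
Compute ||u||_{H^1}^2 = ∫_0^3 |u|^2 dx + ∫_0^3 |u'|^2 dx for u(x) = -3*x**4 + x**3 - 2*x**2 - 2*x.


||u||_{H^1}^2 = 1734447/28

The H^1 norm (squared) on an interval (0, L) is
  ||u||_{H^1}^2 = ∫_0^L u(x)^2 dx + ∫_0^L u'(x)^2 dx.
Compute u'(x) = -12*x**3 + 3*x**2 - 4*x - 2.
Then u(x)^2 = 9*x**8 - 6*x**7 + 13*x**6 + 8*x**5 + 8*x**3 + 4*x**2 and u'(x)^2 = 144*x**6 - 72*x**5 + 105*x**4 + 24*x**3 + 4*x**2 + 16*x + 4.
Integrate each monomial from 0 to 3 using ∫_0^3 c·x^n dx = c·3^(n+1)/(n+1):
  ∫_0^3 u(x)^2 dx = ∫_0^3 (9*x^8 - 6*x^7 + 13*x^6 + 8*x^5 + 8*x^3 + 4*x^2) dx. Term by term:
    ∫_0^3 9*x^8 dx = 19683;  ∫_0^3 -6*x^7 dx = -19683/4;  ∫_0^3 13*x^6 dx = 28431/7;
    ∫_0^3 8*x^5 dx = 972;  ∫_0^3 8*x^3 dx = 162;  ∫_0^3 4*x^2 dx = 36.
  Sum: 19683 − 19683/4 + 28431/7 + 972 + 162 + 36 = 559827/28.
  ∫_0^3 u'(x)^2 dx = ∫_0^3 (144*x^6 - 72*x^5 + 105*x^4 + 24*x^3 + 4*x^2 + 16*x + 4) dx. Term by term:
    ∫_0^3 144*x^6 dx = 314928/7;  ∫_0^3 -72*x^5 dx = -8748;  ∫_0^3 105*x^4 dx = 5103;
    ∫_0^3 24*x^3 dx = 486;  ∫_0^3 4*x^2 dx = 36;  ∫_0^3 16*x dx = 72;
    ∫_0^3 4 dx = 12.
  Sum: 314928/7 − 8748 + 5103 + 486 + 36 + 72 + 12 = 293655/7.
Adding: ||u||_{H^1}^2 = 559827/28 + 293655/7 = 1734447/28.


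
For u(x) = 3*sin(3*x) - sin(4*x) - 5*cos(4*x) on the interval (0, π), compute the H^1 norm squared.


||u||_{H^1(0,π)}^2 = 3060/7 + 266*π

u'(x) = 20*sin(4*x) + 9*cos(3*x) - 4*cos(4*x).
Expand u² and (u')² and integrate term by term on (0, π), using: for integers n ≥ 1, ∫_0^π sin²(nx) dx = ∫_0^π cos²(nx) dx = π/2; for n ≠ n', ∫_0^π sin(nx)sin(n'x) dx = ∫_0^π cos(nx)cos(n'x) dx = 0; and by product-to-sum, ∫_0^π sin(nx)cos(n'x) dx = ½∫_0^π [sin((n+n')x) + sin((n−n')x)] dx, which is 0 when n+n' is even and 2n/(n²−n'²) when n+n' is odd (it need not vanish on (0, π)).
  u² squared terms: (-1)²·∫sin(4x)² dx = 1·π/2 = π/2;  (-5)²·∫cos(4x)² dx = 25·π/2 = 25*π/2;  (3)²·∫sin(3x)² dx = 9·π/2 = 9*π/2.
  u² cross terms: 2·(-1)·(-5)·∫sin(4x)·cos(4x) dx = 10·(0) = 0;  2·(-1)·(3)·∫sin(4x)·sin(3x) dx = -6·(0) = 0;  2·(-5)·(3)·∫cos(4x)·sin(3x) dx = -30·(-6/7) = 180/7.
  So ∫_0^π u² dx = π/2 + 25*π/2 + 9*π/2 + 0 + 0 + 180/7 = 180/7 + 35*π/2.
  (u')² squared terms: (-4)²·∫cos(4x)² dx = 16·π/2 = 8*π;  (9)²·∫cos(3x)² dx = 81·π/2 = 81*π/2;  (20)²·∫sin(4x)² dx = 400·π/2 = 200*π.
  (u')² cross terms: 2·(-4)·(9)·∫cos(4x)·cos(3x) dx = -72·(0) = 0;  2·(-4)·(20)·∫cos(4x)·sin(4x) dx = -160·(0) = 0;  2·(9)·(20)·∫cos(3x)·sin(4x) dx = 360·(8/7) = 2880/7.
  So ∫_0^π (u')² dx = 8*π + 81*π/2 + 200*π + 0 + 0 + 2880/7 = 2880/7 + 497*π/2.
||u||_{H^1}^2 = (180/7 + 35*π/2) + (2880/7 + 497*π/2) = 3060/7 + 266*π.


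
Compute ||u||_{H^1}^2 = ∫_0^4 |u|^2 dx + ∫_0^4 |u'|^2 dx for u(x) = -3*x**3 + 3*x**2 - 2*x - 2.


||u||_{H^1}^2 = 2522528/105

The H^1 norm (squared) on an interval (0, L) is
  ||u||_{H^1}^2 = ∫_0^L u(x)^2 dx + ∫_0^L u'(x)^2 dx.
Compute u'(x) = -9*x**2 + 6*x - 2.
Then u(x)^2 = 9*x**6 - 18*x**5 + 21*x**4 - 8*x**2 + 8*x + 4 and u'(x)^2 = 81*x**4 - 108*x**3 + 72*x**2 - 24*x + 4.
Integrate each monomial from 0 to 4 using ∫_0^4 c·x^n dx = c·4^(n+1)/(n+1):
  ∫_0^4 u(x)^2 dx = ∫_0^4 (9*x^6 - 18*x^5 + 21*x^4 - 8*x^2 + 8*x + 4) dx. Term by term:
    ∫_0^4 9*x^6 dx = 147456/7;  ∫_0^4 -18*x^5 dx = -12288;  ∫_0^4 21*x^4 dx = 21504/5;
    ∫_0^4 -8*x^2 dx = -512/3;  ∫_0^4 8*x dx = 64;  ∫_0^4 4 dx = 16.
  Sum: 147456/7 − 12288 + 21504/5 − 512/3 + 64 + 16 = 1363664/105.
  ∫_0^4 u'(x)^2 dx = ∫_0^4 (81*x^4 - 108*x^3 + 72*x^2 - 24*x + 4) dx. Term by term:
    ∫_0^4 81*x^4 dx = 82944/5;  ∫_0^4 -108*x^3 dx = -6912;  ∫_0^4 72*x^2 dx = 1536;
    ∫_0^4 -24*x dx = -192;  ∫_0^4 4 dx = 16.
  Sum: 82944/5 − 6912 + 1536 − 192 + 16 = 55184/5.
Adding: ||u||_{H^1}^2 = 1363664/105 + 55184/5 = 2522528/105.


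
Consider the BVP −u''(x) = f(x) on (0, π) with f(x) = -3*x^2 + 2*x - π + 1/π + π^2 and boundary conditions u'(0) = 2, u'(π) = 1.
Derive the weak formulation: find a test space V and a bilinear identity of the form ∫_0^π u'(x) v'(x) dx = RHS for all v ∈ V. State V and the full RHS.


V = H^1(0, π) (v unrestricted at boundary; u is determined up to an additive constant); weak form: ∫_0^π u'v' dx = ∫_0^π (-3*x^2 + 2*x - π + 1/π + π^2) v dx + v(π) − 2·v(0) for all v ∈ V.

Multiply both sides by a test function v and integrate from 0 to π:
  ∫_0^π −u''(x) v(x) dx = ∫_0^π f(x) v(x) dx.
Integrate the LHS by parts once:
  ∫_0^π −u'' v dx = −[u'(x) v(x)]_0^π + ∫_0^π u'(x) v'(x) dx.
Thus ∫_0^π u'(x) v'(x) dx = ∫_0^π f(x) v(x) dx + [u'(x) v(x)]_0^π.
Choose V so that boundary terms are either known or forced to vanish.
u has inhomogeneous Neumann u'(0) = 2, u'(π) = 1. [u' v]_0^π = (1)·v(π) − (2)·v(0) = v(π) − 2·v(0). Take V = H^1(0, π); boundary term becomes part of RHS.
Weak formulation: find u (satisfying any essential BC) such that ∫_0^π u'(x) v'(x) dx = ∫_0^π f v dx + v(π) − 2·v(0) for all v ∈ V (Neumann data are natural BCs: they enter the RHS as boundary terms).
Substituting f(x) = -3*x^2 + 2*x - π + 1/π + π^2, the right-hand side is ∫_0^π (-3*x^2 + 2*x - π + 1/π + π^2) v dx + v(π) − 2·v(0).
Compatibility check (pure Neumann): taking v ≡ 1 ∈ V gives 0 = ∫_0^π f dx + (1) − (2), i.e. ∫_0^π f dx must equal u'(0) − u'(π) = 1. Indeed ∫_0^π (-3*x^2 + 2*x - π + 1/π + π^2) dx = 1, so the data are compatible. The solution is then unique only up to an additive constant (fix it e.g. by requiring ∫_0^π u dx = 0).


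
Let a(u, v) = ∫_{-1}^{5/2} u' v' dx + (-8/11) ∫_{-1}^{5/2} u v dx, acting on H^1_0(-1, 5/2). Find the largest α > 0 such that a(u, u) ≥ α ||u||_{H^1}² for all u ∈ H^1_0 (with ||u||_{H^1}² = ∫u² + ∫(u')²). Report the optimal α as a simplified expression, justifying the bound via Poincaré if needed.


α = 4*(-98 + 11*π^2)/(11*(4*π^2 + 49))

Coercivity of a(·,·) on H^1_0(-1, 5/2) means a(u, u) ≥ α ||u||_{H^1}² for every u ∈ H^1_0.
The interval has length L = 7/2, and Poincaré/coercivity depend only on L. Here a(u, u) = ∫(u')² + (-8/11)·∫u².
Here c = -8/11 < 0 with |c| < (π/L)² = 4*π^2/49, so coercivity still holds. The condition a(u,u) ≥ α||u||_{H^1}² reads (1−α)∫(u')² ≥ (α−c)∫u². Any admissible α is ≤ 1 (rapidly oscillating u have ∫u²/∫(u')² → 0), and α = 1 would force 0 ≥ (1−c)∫u², impossible since c < 1; so 1−α > 0. By the sharp Poincaré inequality on H^1_0 of an interval of length L, ∫(u')² ≥ (π/L)²∫u² with equality for the first sine mode sin(π(x−x₀)/L) (x₀ the left endpoint), so the inequality holds for all u iff (1−α)(π/L)² ≥ α − c, i.e. α ≤ ((π/L)² + c)/((π/L)² + 1) = (1 + c(L/π)²)/(1 + (L/π)²). (Direct route, valid since c ≤ 0: Poincaré gives c∫u² ≥ c(L/π)²∫(u')², so a(u,u) ≥ (1 + c(L/π)²)∫(u')², while ||u||_{H^1}² ≤ (1 + (L/π)²)∫(u')²; dividing yields the same α.) With (π/L)² = 4*π^2/49 and c = -8/11, the largest admissible constant is α = ((π/L)² + c)/((π/L)² + 1).
Simplifying, α = 4*(-98 + 11*π^2)/(11*(4*π^2 + 49)).


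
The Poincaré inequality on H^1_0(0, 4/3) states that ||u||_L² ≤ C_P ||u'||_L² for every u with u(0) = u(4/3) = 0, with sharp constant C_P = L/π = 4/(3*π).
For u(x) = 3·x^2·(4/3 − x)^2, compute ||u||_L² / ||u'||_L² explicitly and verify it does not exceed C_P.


||u||_L² / ||u'||_L² = 2*sqrt(3)/9 < C_P = 4/(3*π).

u(x) = 3·x^2·(4/3 − x)^2, so u'(x) = 4*x*(3*x - 4)*(3*x - 2)/3.
u(x) = 3·x^2·(4/3 − x)^2 vanishes at x = 0 and x = 4/3, so u ∈ H^1_0(0, 4/3). Differentiate via the product rule and integrate the resulting polynomials term by term.
  ∫_0^4/3 u² dx = ∫_0^4/3 (9*x^8 - 48*x^7 + 96*x^6 - 256*x^5/3 + 256*x^4/9) dx. Term by term:
    ∫_0^4/3 9*x^8 dx = 262144/19683;  ∫_0^4/3 -48*x^7 dx = -131072/2187;  ∫_0^4/3 96*x^6 dx = 524288/5103;
    ∫_0^4/3 -256*x^5/3 dx = -524288/6561;  ∫_0^4/3 256*x^4/9 dx = 262144/10935.
  Sum: 262144/19683 − 131072/2187 + 524288/5103 − 524288/6561 + 262144/10935 = 131072/688905.
  ∫_0^4/3 (u')² dx = ∫_0^4/3 (144*x^6 - 576*x^5 + 832*x^4 - 512*x^3 + 1024*x^2/9) dx. Term by term:
    ∫_0^4/3 144*x^6 dx = 262144/1701;  ∫_0^4/3 -576*x^5 dx = -131072/243;  ∫_0^4/3 832*x^4 dx = 851968/1215;
    ∫_0^4/3 -512*x^3 dx = -32768/81;  ∫_0^4/3 1024*x^2/9 dx = 65536/729.
  Sum: 262144/1701 − 131072/243 + 851968/1215 − 32768/81 + 65536/729 = 32768/25515.
∫_0^4/3 u² dx = 131072/688905, so ||u||_L² = 256*sqrt(210)/8505.
∫_0^4/3 (u')² dx = 32768/25515, so ||u'||_L² = 128*sqrt(70)/945.
Ratio ||u||_L² / ||u'||_L² = 2*sqrt(3)/9.
Sharp Poincaré constant on H^1_0(0, 4/3) is C_P = L/π = 4/(3*π), achieved by sin(3*π/4·x).
A polynomial bump cannot attain the sharp Poincaré constant (only the first sine eigenfunction does), so the ratio is strictly less than C_P, consistent with ||u||_L² ≤ C_P ||u'||_L².


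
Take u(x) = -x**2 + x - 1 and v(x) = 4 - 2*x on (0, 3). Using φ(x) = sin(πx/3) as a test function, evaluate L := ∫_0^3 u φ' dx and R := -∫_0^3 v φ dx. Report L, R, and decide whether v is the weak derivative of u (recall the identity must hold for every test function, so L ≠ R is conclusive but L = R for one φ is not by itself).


LHS = 12/π, RHS = -6/π. No, v is not the weak derivative of u.

u(x) = -x**2 + x - 1, classical derivative u'(x) = 1 - 2*x.
φ(x) = sin(πx/3), so φ'(x) = π*cos(π*x/3)/3.
Note φ(0) = φ(3) = 0, so the boundary term u·φ vanishes.
LHS = ∫_0^3 u(x) φ'(x) dx = ∫_0^3 (-π*x^2*cos(π*x/3)/3 + π*x*cos(π*x/3)/3 - π*cos(π*x/3)/3) dx. Term by term:
  ∫_0^3 -π*cos(π*x/3)/3 dx = 0;  ∫_0^3 -π*x^2*cos(π*x/3)/3 dx = 18/π;  ∫_0^3 π*x*cos(π*x/3)/3 dx = -6/π.
Sum: 0 + 18/π − 6/π = 12/π.
So LHS = 12/π.
∫_0^3 v(x) φ(x) dx = ∫_0^3 (-2*x*sin(π*x/3) + 4*sin(π*x/3)) dx. Term by term:
  ∫_0^3 4*sin(π*x/3) dx = 24/π;  ∫_0^3 -2*x*sin(π*x/3) dx = -18/π.
Sum: 24/π − 18/π = 6/π.
So RHS = -∫_0^3 v(x) φ(x) dx = -6/π.
LHS − RHS = 18/π ≠ 0, so the identity fails.
(For a valid weak derivative the identity must hold for EVERY test function, in particular this one. The failure shows v is NOT the weak derivative of u.)
Correct weak derivative would be u'(x) = 1 - 2*x.


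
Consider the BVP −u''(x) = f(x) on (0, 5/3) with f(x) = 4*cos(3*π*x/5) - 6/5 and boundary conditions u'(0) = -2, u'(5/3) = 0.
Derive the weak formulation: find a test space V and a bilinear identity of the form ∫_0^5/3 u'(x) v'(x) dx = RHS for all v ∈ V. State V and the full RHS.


V = H^1(0, 5/3) (v unrestricted at boundary; u is determined up to an additive constant); weak form: ∫_0^5/3 u'v' dx = ∫_0^5/3 (4*cos(3*π*x/5) - 6/5) v dx + 2·v(0) for all v ∈ V.

Multiply both sides by a test function v and integrate from 0 to 5/3:
  ∫_0^5/3 −u''(x) v(x) dx = ∫_0^5/3 f(x) v(x) dx.
Integrate the LHS by parts once:
  ∫_0^5/3 −u'' v dx = −[u'(x) v(x)]_0^5/3 + ∫_0^5/3 u'(x) v'(x) dx.
Thus ∫_0^5/3 u'(x) v'(x) dx = ∫_0^5/3 f(x) v(x) dx + [u'(x) v(x)]_0^5/3.
Choose V so that boundary terms are either known or forced to vanish.
u has inhomogeneous Neumann u'(0) = -2, u'(5/3) = 0. [u' v]_0^5/3 = (0)·v(5/3) − (-2)·v(0) = 2·v(0). Take V = H^1(0, 5/3); boundary term becomes part of RHS.
Weak formulation: find u (satisfying any essential BC) such that ∫_0^5/3 u'(x) v'(x) dx = ∫_0^5/3 f v dx + 2·v(0) for all v ∈ V (Neumann data are natural BCs: they enter the RHS as boundary terms).
Substituting f(x) = 4*cos(3*π*x/5) - 6/5, the right-hand side is ∫_0^5/3 (4*cos(3*π*x/5) - 6/5) v dx + 2·v(0).
Compatibility check (pure Neumann): taking v ≡ 1 ∈ V gives 0 = ∫_0^5/3 f dx + (0) − (-2), i.e. ∫_0^5/3 f dx must equal u'(0) − u'(5/3) = -2. Indeed ∫_0^5/3 (4*cos(3*π*x/5) - 6/5) dx = -2, so the data are compatible. The solution is then unique only up to an additive constant (fix it e.g. by requiring ∫_0^5/3 u dx = 0).


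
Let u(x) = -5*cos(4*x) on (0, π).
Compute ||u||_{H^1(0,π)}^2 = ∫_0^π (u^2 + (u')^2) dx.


||u||_{H^1(0,π)}^2 = 425*π/2

u'(x) = 20*sin(4*x).
Expand u² and (u')² and integrate term by term on (0, π), using: for integers n ≥ 1, ∫_0^π sin²(nx) dx = ∫_0^π cos²(nx) dx = π/2; for n ≠ n', ∫_0^π sin(nx)sin(n'x) dx = ∫_0^π cos(nx)cos(n'x) dx = 0; and by product-to-sum, ∫_0^π sin(nx)cos(n'x) dx = ½∫_0^π [sin((n+n')x) + sin((n−n')x)] dx, which is 0 when n+n' is even and 2n/(n²−n'²) when n+n' is odd (it need not vanish on (0, π)).
  u² squared terms: (-5)²·∫cos(4x)² dx = 25·π/2 = 25*π/2.
  So ∫_0^π u² dx = 25*π/2.
  (u')² squared terms: (20)²·∫sin(4x)² dx = 400·π/2 = 200*π.
  So ∫_0^π (u')² dx = 200*π.
||u||_{H^1}^2 = (25*π/2) + (200*π) = 425*π/2.


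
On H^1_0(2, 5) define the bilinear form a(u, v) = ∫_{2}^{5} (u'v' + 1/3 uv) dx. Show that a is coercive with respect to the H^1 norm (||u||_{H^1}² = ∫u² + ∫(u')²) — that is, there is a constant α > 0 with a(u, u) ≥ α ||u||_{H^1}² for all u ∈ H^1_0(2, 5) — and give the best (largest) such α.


α = (3 + π^2)/(9 + π^2)

Coercivity of a(·,·) on H^1_0(2, 5) means a(u, u) ≥ α ||u||_{H^1}² for every u ∈ H^1_0.
The interval has length L = 3, and Poincaré/coercivity depend only on L. Here a(u, u) = ∫(u')² + (1/3)·∫u².
Here 0 < c = 1/3 < 1. The condition a(u,u) ≥ α||u||_{H^1}² reads (1−α)∫(u')² ≥ (α−c)∫u². Any admissible α is ≤ 1 (rapidly oscillating u have ∫u²/∫(u')² → 0), and α = 1 would force 0 ≥ (1−c)∫u², impossible since c < 1; so 1−α > 0. By the sharp Poincaré inequality on H^1_0 of an interval of length L, ∫(u')² ≥ (π/L)²∫u² with equality for the first sine mode sin(π(x−x₀)/L) (x₀ the left endpoint), so the inequality holds for all u iff (1−α)(π/L)² ≥ α − c, i.e. α ≤ ((π/L)² + c)/((π/L)² + 1) = (1 + c(L/π)²)/(1 + (L/π)²). With (π/L)² = π^2/9 and c = 1/3, the largest admissible constant is α = ((π/L)² + c)/((π/L)² + 1).
Simplifying, α = (3 + π^2)/(9 + π^2).


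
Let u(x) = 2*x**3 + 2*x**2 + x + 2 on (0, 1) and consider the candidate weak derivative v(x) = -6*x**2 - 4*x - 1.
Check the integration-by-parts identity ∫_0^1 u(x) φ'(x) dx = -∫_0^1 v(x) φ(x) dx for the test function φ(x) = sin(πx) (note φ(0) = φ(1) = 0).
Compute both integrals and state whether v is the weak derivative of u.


LHS = -12/π + 24/π^3, RHS = -24/π^3 + 12/π. No, v is not the weak derivative of u.

u(x) = 2*x**3 + 2*x**2 + x + 2, classical derivative u'(x) = 6*x**2 + 4*x + 1.
φ(x) = sin(πx), so φ'(x) = π*cos(π*x).
Note φ(0) = φ(1) = 0, so the boundary term u·φ vanishes.
LHS = ∫_0^1 u(x) φ'(x) dx = ∫_0^1 (2*π*x^3*cos(π*x) + 2*π*x^2*cos(π*x) + π*x*cos(π*x) + 2*π*cos(π*x)) dx. Term by term:
  ∫_0^1 2*π*cos(π*x) dx = 0;  ∫_0^1 π*x*cos(π*x) dx = -2/π;  ∫_0^1 2*π*x^2*cos(π*x) dx = -4/π;
  ∫_0^1 2*π*x^3*cos(π*x) dx = -6/π + 24/π^3.
Sum: 0 − 2/π − 4/π + -6/π + 24/π^3 = -12/π + 24/π^3.
So LHS = -12/π + 24/π^3.
∫_0^1 v(x) φ(x) dx = ∫_0^1 (-6*x^2*sin(π*x) - 4*x*sin(π*x) - sin(π*x)) dx. Term by term:
  ∫_0^1 -sin(π*x) dx = -2/π;  ∫_0^1 -6*x^2*sin(π*x) dx = -6/π + 24/π^3;  ∫_0^1 -4*x*sin(π*x) dx = -4/π.
Sum: -2/π + -6/π + 24/π^3 − 4/π = -12/π + 24/π^3.
So RHS = -∫_0^1 v(x) φ(x) dx = -24/π^3 + 12/π.
LHS − RHS = -24/π + 48/π^3 ≠ 0, so the identity fails.
(For a valid weak derivative the identity must hold for EVERY test function, in particular this one. The failure shows v is NOT the weak derivative of u.)
Correct weak derivative would be u'(x) = 6*x**2 + 4*x + 1.


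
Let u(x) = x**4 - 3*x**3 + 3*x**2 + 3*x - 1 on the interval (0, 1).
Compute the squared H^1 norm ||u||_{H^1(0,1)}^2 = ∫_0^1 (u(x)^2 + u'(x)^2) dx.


||u||_{H^1}^2 = 23171/1260

The H^1 norm (squared) on an interval (0, L) is
  ||u||_{H^1}^2 = ∫_0^L u(x)^2 dx + ∫_0^L u'(x)^2 dx.
Compute u'(x) = 4*x**3 - 9*x**2 + 6*x + 3.
Then u(x)^2 = x**8 - 6*x**7 + 15*x**6 - 12*x**5 - 11*x**4 + 24*x**3 + 3*x**2 - 6*x + 1 and u'(x)^2 = 16*x**6 - 72*x**5 + 129*x**4 - 84*x**3 - 18*x**2 + 36*x + 9.
Integrate each monomial from 0 to 1 using ∫_0^1 c·x^n dx = c·1^(n+1)/(n+1):
  ∫_0^1 u(x)^2 dx = ∫_0^1 (x^8 - 6*x^7 + 15*x^6 - 12*x^5 - 11*x^4 + 24*x^3 + 3*x^2 - 6*x + 1) dx. Term by term:
    ∫_0^1 x^8 dx = 1/9;  ∫_0^1 -6*x^7 dx = -3/4;  ∫_0^1 15*x^6 dx = 15/7;
    ∫_0^1 -12*x^5 dx = -2;  ∫_0^1 -11*x^4 dx = -11/5;  ∫_0^1 24*x^3 dx = 6;
    ∫_0^1 3*x^2 dx = 1;  ∫_0^1 -6*x dx = -3;  ∫_0^1 1 dx = 1.
  Sum: 1/9 − 3/4 + 15/7 − 2 − 11/5 + 6 + 1 − 3 + 1 = 2903/1260.
  ∫_0^1 u'(x)^2 dx = ∫_0^1 (16*x^6 - 72*x^5 + 129*x^4 - 84*x^3 - 18*x^2 + 36*x + 9) dx. Term by term:
    ∫_0^1 16*x^6 dx = 16/7;  ∫_0^1 -72*x^5 dx = -12;  ∫_0^1 129*x^4 dx = 129/5;
    ∫_0^1 -84*x^3 dx = -21;  ∫_0^1 -18*x^2 dx = -6;  ∫_0^1 36*x dx = 18;
    ∫_0^1 9 dx = 9.
  Sum: 16/7 − 12 + 129/5 − 21 − 6 + 18 + 9 = 563/35.
Adding: ||u||_{H^1}^2 = 2903/1260 + 563/35 = 23171/1260.


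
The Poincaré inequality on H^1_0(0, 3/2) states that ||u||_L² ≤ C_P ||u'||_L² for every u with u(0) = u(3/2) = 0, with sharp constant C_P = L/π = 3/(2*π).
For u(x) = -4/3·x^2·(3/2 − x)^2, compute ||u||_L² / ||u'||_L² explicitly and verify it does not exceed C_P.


||u||_L² / ||u'||_L² = sqrt(3)/4 < C_P = 3/(2*π).

u(x) = -4/3·x^2·(3/2 − x)^2, so u'(x) = 2*x*(-8*x^2 + 18*x - 9)/3.
u(x) = -4/3·x^2·(3/2 − x)^2 vanishes at x = 0 and x = 3/2, so u ∈ H^1_0(0, 3/2). Differentiate via the product rule and integrate the resulting polynomials term by term.
  ∫_0^3/2 u² dx = ∫_0^3/2 (16*x^8/9 - 32*x^7/3 + 24*x^6 - 24*x^5 + 9*x^4) dx. Term by term:
    ∫_0^3/2 16*x^8/9 dx = 243/32;  ∫_0^3/2 -32*x^7/3 dx = -2187/64;  ∫_0^3/2 24*x^6 dx = 6561/112;
    ∫_0^3/2 -24*x^5 dx = -729/16;  ∫_0^3/2 9*x^4 dx = 2187/160.
  Sum: 243/32 − 2187/64 + 6561/112 − 729/16 + 2187/160 = 243/2240.
  ∫_0^3/2 (u')² dx = ∫_0^3/2 (256*x^6/9 - 128*x^5 + 208*x^4 - 144*x^3 + 36*x^2) dx. Term by term:
    ∫_0^3/2 256*x^6/9 dx = 486/7;  ∫_0^3/2 -128*x^5 dx = -243;  ∫_0^3/2 208*x^4 dx = 3159/10;
    ∫_0^3/2 -144*x^3 dx = -729/4;  ∫_0^3/2 36*x^2 dx = 81/2.
  Sum: 486/7 − 243 + 3159/10 − 729/4 + 81/2 = 81/140.
∫_0^3/2 u² dx = 243/2240, so ||u||_L² = 9*sqrt(105)/280.
∫_0^3/2 (u')² dx = 81/140, so ||u'||_L² = 9*sqrt(35)/70.
Ratio ||u||_L² / ||u'||_L² = sqrt(3)/4.
Sharp Poincaré constant on H^1_0(0, 3/2) is C_P = L/π = 3/(2*π), achieved by sin(2*π/3·x).
A polynomial bump cannot attain the sharp Poincaré constant (only the first sine eigenfunction does), so the ratio is strictly less than C_P, consistent with ||u||_L² ≤ C_P ||u'||_L².


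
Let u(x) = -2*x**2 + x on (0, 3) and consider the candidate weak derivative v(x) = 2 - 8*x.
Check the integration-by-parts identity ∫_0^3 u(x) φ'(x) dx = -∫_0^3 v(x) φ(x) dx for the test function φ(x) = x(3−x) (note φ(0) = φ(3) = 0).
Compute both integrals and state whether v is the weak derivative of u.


LHS = 45/2, RHS = 45. No, v is not the weak derivative of u.

u(x) = -2*x**2 + x, classical derivative u'(x) = 1 - 4*x.
φ(x) = x(3−x), so φ'(x) = 3 - 2*x.
Note φ(0) = φ(3) = 0, so the boundary term u·φ vanishes.
LHS = ∫_0^3 u(x) φ'(x) dx = ∫_0^3 (4*x^3 - 8*x^2 + 3*x) dx. Term by term:
  ∫_0^3 4*x^3 dx = 81;  ∫_0^3 -8*x^2 dx = -72;  ∫_0^3 3*x dx = 27/2.
Sum: 81 − 72 + 27/2 = 45/2.
So LHS = 45/2.
∫_0^3 v(x) φ(x) dx = ∫_0^3 (8*x^3 - 26*x^2 + 6*x) dx. Term by term:
  ∫_0^3 8*x^3 dx = 162;  ∫_0^3 -26*x^2 dx = -234;  ∫_0^3 6*x dx = 27.
Sum: 162 − 234 + 27 = -45.
So RHS = -∫_0^3 v(x) φ(x) dx = 45.
LHS − RHS = -45/2 ≠ 0, so the identity fails.
(For a valid weak derivative the identity must hold for EVERY test function, in particular this one. The failure shows v is NOT the weak derivative of u.)
Correct weak derivative would be u'(x) = 1 - 4*x.


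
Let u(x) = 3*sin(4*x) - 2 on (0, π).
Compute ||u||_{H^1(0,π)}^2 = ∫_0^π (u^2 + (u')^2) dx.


||u||_{H^1(0,π)}^2 = 161*π/2

u'(x) = 12*cos(4*x).
Expand u² and (u')² and integrate term by term on (0, π), using: for integers n ≥ 1, ∫_0^π sin²(nx) dx = ∫_0^π cos²(nx) dx = π/2; for n ≠ n', ∫_0^π sin(nx)sin(n'x) dx = ∫_0^π cos(nx)cos(n'x) dx = 0; and by product-to-sum, ∫_0^π sin(nx)cos(n'x) dx = ½∫_0^π [sin((n+n')x) + sin((n−n')x)] dx, which is 0 when n+n' is even and 2n/(n²−n'²) when n+n' is odd (it need not vanish on (0, π)). For the constant mode: ∫_0^π 1 dx = π, ∫_0^π cos(nx) dx = 0, ∫_0^π sin(nx) dx = (1−(−1)^n)/n.
  u² squared terms: (-2)²·∫1 dx = 4·π = 4*π;  (3)²·∫sin(4x)² dx = 9·π/2 = 9*π/2.
  u² cross terms: 2·(-2)·(3)·∫1·sin(4x) dx = -12·(0) = 0.
  So ∫_0^π u² dx = 4*π + 9*π/2 + 0 = 17*π/2.
  (u')² squared terms: (12)²·∫cos(4x)² dx = 144·π/2 = 72*π.
  So ∫_0^π (u')² dx = 72*π.
||u||_{H^1}^2 = (17*π/2) + (72*π) = 161*π/2.


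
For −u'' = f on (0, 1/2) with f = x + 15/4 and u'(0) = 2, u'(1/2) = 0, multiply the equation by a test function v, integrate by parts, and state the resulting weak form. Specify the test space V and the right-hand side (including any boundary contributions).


V = H^1(0, 1/2) (v unrestricted at boundary; u is determined up to an additive constant); weak form: ∫_0^1/2 u'v' dx = ∫_0^1/2 (x + 15/4) v dx − 2·v(0) for all v ∈ V.

Multiply both sides by a test function v and integrate from 0 to 1/2:
  ∫_0^1/2 −u''(x) v(x) dx = ∫_0^1/2 f(x) v(x) dx.
Integrate the LHS by parts once:
  ∫_0^1/2 −u'' v dx = −[u'(x) v(x)]_0^1/2 + ∫_0^1/2 u'(x) v'(x) dx.
Thus ∫_0^1/2 u'(x) v'(x) dx = ∫_0^1/2 f(x) v(x) dx + [u'(x) v(x)]_0^1/2.
Choose V so that boundary terms are either known or forced to vanish.
u has inhomogeneous Neumann u'(0) = 2, u'(1/2) = 0. [u' v]_0^1/2 = (0)·v(1/2) − (2)·v(0) = − 2·v(0). Take V = H^1(0, 1/2); boundary term becomes part of RHS.
Weak formulation: find u (satisfying any essential BC) such that ∫_0^1/2 u'(x) v'(x) dx = ∫_0^1/2 f v dx − 2·v(0) for all v ∈ V (Neumann data are natural BCs: they enter the RHS as boundary terms).
Substituting f(x) = x + 15/4, the right-hand side is ∫_0^1/2 (x + 15/4) v dx − 2·v(0).
Compatibility check (pure Neumann): taking v ≡ 1 ∈ V gives 0 = ∫_0^1/2 f dx + (0) − (2), i.e. ∫_0^1/2 f dx must equal u'(0) − u'(1/2) = 2. Indeed ∫_0^1/2 (x + 15/4) dx = 2, so the data are compatible. The solution is then unique only up to an additive constant (fix it e.g. by requiring ∫_0^1/2 u dx = 0).


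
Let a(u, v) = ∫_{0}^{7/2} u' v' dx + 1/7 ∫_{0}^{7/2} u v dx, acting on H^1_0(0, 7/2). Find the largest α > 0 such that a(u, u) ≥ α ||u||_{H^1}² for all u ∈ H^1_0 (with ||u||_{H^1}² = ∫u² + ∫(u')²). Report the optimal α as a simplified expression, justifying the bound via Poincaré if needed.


α = (7 + 4*π^2)/(4*π^2 + 49)

Coercivity of a(·,·) on H^1_0(0, 7/2) means a(u, u) ≥ α ||u||_{H^1}² for every u ∈ H^1_0.
The interval has length L = 7/2, and Poincaré/coercivity depend only on L. Here a(u, u) = ∫(u')² + (1/7)·∫u².
Here 0 < c = 1/7 < 1. The condition a(u,u) ≥ α||u||_{H^1}² reads (1−α)∫(u')² ≥ (α−c)∫u². Any admissible α is ≤ 1 (rapidly oscillating u have ∫u²/∫(u')² → 0), and α = 1 would force 0 ≥ (1−c)∫u², impossible since c < 1; so 1−α > 0. By the sharp Poincaré inequality on H^1_0 of an interval of length L, ∫(u')² ≥ (π/L)²∫u² with equality for the first sine mode sin(π(x−x₀)/L) (x₀ the left endpoint), so the inequality holds for all u iff (1−α)(π/L)² ≥ α − c, i.e. α ≤ ((π/L)² + c)/((π/L)² + 1) = (1 + c(L/π)²)/(1 + (L/π)²). With (π/L)² = 4*π^2/49 and c = 1/7, the largest admissible constant is α = ((π/L)² + c)/((π/L)² + 1).
Simplifying, α = (7 + 4*π^2)/(4*π^2 + 49).


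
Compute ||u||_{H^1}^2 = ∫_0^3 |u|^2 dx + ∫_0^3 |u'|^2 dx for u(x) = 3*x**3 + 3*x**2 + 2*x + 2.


||u||_{H^1}^2 = 475617/35

The H^1 norm (squared) on an interval (0, L) is
  ||u||_{H^1}^2 = ∫_0^L u(x)^2 dx + ∫_0^L u'(x)^2 dx.
Compute u'(x) = 9*x**2 + 6*x + 2.
Then u(x)^2 = 9*x**6 + 18*x**5 + 21*x**4 + 24*x**3 + 16*x**2 + 8*x + 4 and u'(x)^2 = 81*x**4 + 108*x**3 + 72*x**2 + 24*x + 4.
Integrate each monomial from 0 to 3 using ∫_0^3 c·x^n dx = c·3^(n+1)/(n+1):
  ∫_0^3 u(x)^2 dx = ∫_0^3 (9*x^6 + 18*x^5 + 21*x^4 + 24*x^3 + 16*x^2 + 8*x + 4) dx. Term by term:
    ∫_0^3 9*x^6 dx = 19683/7;  ∫_0^3 18*x^5 dx = 2187;  ∫_0^3 21*x^4 dx = 5103/5;
    ∫_0^3 24*x^3 dx = 486;  ∫_0^3 16*x^2 dx = 144;  ∫_0^3 8*x dx = 36;
    ∫_0^3 4 dx = 12.
  Sum: 19683/7 + 2187 + 5103/5 + 486 + 144 + 36 + 12 = 234411/35.
  ∫_0^3 u'(x)^2 dx = ∫_0^3 (81*x^4 + 108*x^3 + 72*x^2 + 24*x + 4) dx. Term by term:
    ∫_0^3 81*x^4 dx = 19683/5;  ∫_0^3 108*x^3 dx = 2187;  ∫_0^3 72*x^2 dx = 648;
    ∫_0^3 24*x dx = 108;  ∫_0^3 4 dx = 12.
  Sum: 19683/5 + 2187 + 648 + 108 + 12 = 34458/5.
Adding: ||u||_{H^1}^2 = 234411/35 + 34458/5 = 475617/35.


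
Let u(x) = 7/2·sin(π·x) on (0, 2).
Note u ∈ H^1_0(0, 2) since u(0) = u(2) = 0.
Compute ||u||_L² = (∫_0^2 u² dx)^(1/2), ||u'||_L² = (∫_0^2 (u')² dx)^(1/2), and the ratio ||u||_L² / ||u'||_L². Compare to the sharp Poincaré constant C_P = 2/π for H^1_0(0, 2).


||u||_L² / ||u'||_L² = 1/π < C_P = 2/π.

u(x) = 7/2·sin(π·x), so u'(x) = 7*π*cos(π*x)/2.
Writing u(x) = A·sin(kπx/L) with A = 7/2 and k = 2, use ∫_0^L sin²(kπx/L) dx = L/2 and ∫_0^L cos²(kπx/L) dx = L/2.
u² = 49/4·sin²(π·x) and (u')² = 49*π^2/4·cos²(π·x), and each of sin², cos² integrates to L/2 = 1 over (0, 2).
∫_0^2 u² dx = 49/4, so ||u||_L² = 7/2.
∫_0^2 (u')² dx = 49*π^2/4, so ||u'||_L² = 7*π/2.
Ratio ||u||_L² / ||u'||_L² = 1/π.
Sharp Poincaré constant on H^1_0(0, 2) is C_P = L/π = 2/π, achieved by sin(π/2·x).
This is the k = 2 harmonic; the ratio L/(kπ) is strictly less than C_P = L/π, consistent with the sharp inequality ||u||_L² ≤ C_P ||u'||_L².


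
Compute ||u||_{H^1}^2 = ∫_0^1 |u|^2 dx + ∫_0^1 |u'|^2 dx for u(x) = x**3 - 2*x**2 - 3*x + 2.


||u||_{H^1}^2 = 614/35

The H^1 norm (squared) on an interval (0, L) is
  ||u||_{H^1}^2 = ∫_0^L u(x)^2 dx + ∫_0^L u'(x)^2 dx.
Compute u'(x) = 3*x**2 - 4*x - 3.
Then u(x)^2 = x**6 - 4*x**5 - 2*x**4 + 16*x**3 + x**2 - 12*x + 4 and u'(x)^2 = 9*x**4 - 24*x**3 - 2*x**2 + 24*x + 9.
Integrate each monomial from 0 to 1 using ∫_0^1 c·x^n dx = c·1^(n+1)/(n+1):
  ∫_0^1 u(x)^2 dx = ∫_0^1 (x^6 - 4*x^5 - 2*x^4 + 16*x^3 + x^2 - 12*x + 4) dx. Term by term:
    ∫_0^1 x^6 dx = 1/7;  ∫_0^1 -4*x^5 dx = -2/3;  ∫_0^1 -2*x^4 dx = -2/5;
    ∫_0^1 16*x^3 dx = 4;  ∫_0^1 x^2 dx = 1/3;  ∫_0^1 -12*x dx = -6;
    ∫_0^1 4 dx = 4.
  Sum: 1/7 − 2/3 − 2/5 + 4 + 1/3 − 6 + 4 = 148/105.
  ∫_0^1 u'(x)^2 dx = ∫_0^1 (9*x^4 - 24*x^3 - 2*x^2 + 24*x + 9) dx. Term by term:
    ∫_0^1 9*x^4 dx = 9/5;  ∫_0^1 -24*x^3 dx = -6;  ∫_0^1 -2*x^2 dx = -2/3;
    ∫_0^1 24*x dx = 12;  ∫_0^1 9 dx = 9.
  Sum: 9/5 − 6 − 2/3 + 12 + 9 = 242/15.
Adding: ||u||_{H^1}^2 = 148/105 + 242/15 = 614/35.


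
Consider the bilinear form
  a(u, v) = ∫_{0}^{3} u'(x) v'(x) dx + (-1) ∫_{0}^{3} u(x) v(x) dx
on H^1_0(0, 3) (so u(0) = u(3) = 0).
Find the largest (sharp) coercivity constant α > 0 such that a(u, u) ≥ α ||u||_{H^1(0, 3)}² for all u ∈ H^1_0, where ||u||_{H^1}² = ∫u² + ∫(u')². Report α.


α = (-9 + π^2)/(9 + π^2)

Coercivity of a(·,·) on H^1_0(0, 3) means a(u, u) ≥ α ||u||_{H^1}² for every u ∈ H^1_0.
The interval has length L = 3, and Poincaré/coercivity depend only on L. Here a(u, u) = ∫(u')² + (-1)·∫u².
Here c = -1 < 0 with |c| < (π/L)² = π^2/9, so coercivity still holds. The condition a(u,u) ≥ α||u||_{H^1}² reads (1−α)∫(u')² ≥ (α−c)∫u². Any admissible α is ≤ 1 (rapidly oscillating u have ∫u²/∫(u')² → 0), and α = 1 would force 0 ≥ (1−c)∫u², impossible since c < 1; so 1−α > 0. By the sharp Poincaré inequality on H^1_0 of an interval of length L, ∫(u')² ≥ (π/L)²∫u² with equality for the first sine mode sin(π(x−x₀)/L) (x₀ the left endpoint), so the inequality holds for all u iff (1−α)(π/L)² ≥ α − c, i.e. α ≤ ((π/L)² + c)/((π/L)² + 1) = (1 + c(L/π)²)/(1 + (L/π)²). (Direct route, valid since c ≤ 0: Poincaré gives c∫u² ≥ c(L/π)²∫(u')², so a(u,u) ≥ (1 + c(L/π)²)∫(u')², while ||u||_{H^1}² ≤ (1 + (L/π)²)∫(u')²; dividing yields the same α.) With (π/L)² = π^2/9 and c = -1, the largest admissible constant is α = ((π/L)² + c)/((π/L)² + 1).
Simplifying, α = (-9 + π^2)/(9 + π^2).


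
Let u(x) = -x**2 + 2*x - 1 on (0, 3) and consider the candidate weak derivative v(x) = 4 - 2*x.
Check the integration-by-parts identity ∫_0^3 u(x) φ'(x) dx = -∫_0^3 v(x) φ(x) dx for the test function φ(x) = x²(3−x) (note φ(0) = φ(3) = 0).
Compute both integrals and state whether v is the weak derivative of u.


LHS = 54/5, RHS = -27/10. No, v is not the weak derivative of u.

u(x) = -x**2 + 2*x - 1, classical derivative u'(x) = 2 - 2*x.
φ(x) = x²(3−x), so φ'(x) = 3*x*(2 - x).
Note φ(0) = φ(3) = 0, so the boundary term u·φ vanishes.
LHS = ∫_0^3 u(x) φ'(x) dx = ∫_0^3 (3*x^4 - 12*x^3 + 15*x^2 - 6*x) dx. Term by term:
  ∫_0^3 3*x^4 dx = 729/5;  ∫_0^3 -12*x^3 dx = -243;  ∫_0^3 15*x^2 dx = 135;
  ∫_0^3 -6*x dx = -27.
Sum: 729/5 − 243 + 135 − 27 = 54/5.
So LHS = 54/5.
∫_0^3 v(x) φ(x) dx = ∫_0^3 (2*x^4 - 10*x^3 + 12*x^2) dx. Term by term:
  ∫_0^3 2*x^4 dx = 486/5;  ∫_0^3 -10*x^3 dx = -405/2;  ∫_0^3 12*x^2 dx = 108.
Sum: 486/5 − 405/2 + 108 = 27/10.
So RHS = -∫_0^3 v(x) φ(x) dx = -27/10.
LHS − RHS = 27/2 ≠ 0, so the identity fails.
(For a valid weak derivative the identity must hold for EVERY test function, in particular this one. The failure shows v is NOT the weak derivative of u.)
Correct weak derivative would be u'(x) = 2 - 2*x.


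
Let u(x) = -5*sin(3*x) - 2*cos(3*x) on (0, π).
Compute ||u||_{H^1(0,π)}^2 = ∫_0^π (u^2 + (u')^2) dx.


||u||_{H^1(0,π)}^2 = 145*π

u'(x) = 6*sin(3*x) - 15*cos(3*x).
Expand u² and (u')² and integrate term by term on (0, π), using: for integers n ≥ 1, ∫_0^π sin²(nx) dx = ∫_0^π cos²(nx) dx = π/2; for n ≠ n', ∫_0^π sin(nx)sin(n'x) dx = ∫_0^π cos(nx)cos(n'x) dx = 0; and by product-to-sum, ∫_0^π sin(nx)cos(n'x) dx = ½∫_0^π [sin((n+n')x) + sin((n−n')x)] dx, which is 0 when n+n' is even and 2n/(n²−n'²) when n+n' is odd (it need not vanish on (0, π)).
  u² squared terms: (-5)²·∫sin(3x)² dx = 25·π/2 = 25*π/2;  (-2)²·∫cos(3x)² dx = 4·π/2 = 2*π.
  u² cross terms: 2·(-5)·(-2)·∫sin(3x)·cos(3x) dx = 20·(0) = 0.
  So ∫_0^π u² dx = 25*π/2 + 2*π + 0 = 29*π/2.
  (u')² squared terms: (-15)²·∫cos(3x)² dx = 225·π/2 = 225*π/2;  (6)²·∫sin(3x)² dx = 36·π/2 = 18*π.
  (u')² cross terms: 2·(-15)·(6)·∫cos(3x)·sin(3x) dx = -180·(0) = 0.
  So ∫_0^π (u')² dx = 225*π/2 + 18*π + 0 = 261*π/2.
||u||_{H^1}^2 = (29*π/2) + (261*π/2) = 145*π.


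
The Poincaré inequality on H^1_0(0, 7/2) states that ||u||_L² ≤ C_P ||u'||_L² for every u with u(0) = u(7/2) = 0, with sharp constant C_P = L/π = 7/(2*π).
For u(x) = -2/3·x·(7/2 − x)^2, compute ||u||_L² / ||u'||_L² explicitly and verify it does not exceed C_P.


||u||_L² / ||u'||_L² = sqrt(14)/4 < C_P = 7/(2*π).

u(x) = -2/3·x·(7/2 − x)^2, so u'(x) = (7 - 6*x)*(2*x - 7)/6.
u(x) = -2/3·x·(7/2 − x)^2 vanishes at x = 0 and x = 7/2, so u ∈ H^1_0(0, 7/2). Differentiate via the product rule and integrate the resulting polynomials term by term.
  ∫_0^7/2 u² dx = ∫_0^7/2 (4*x^6/9 - 56*x^5/9 + 98*x^4/3 - 686*x^3/9 + 2401*x^2/36) dx. Term by term:
    ∫_0^7/2 4*x^6/9 dx = 117649/288;  ∫_0^7/2 -56*x^5/9 dx = -823543/432;  ∫_0^7/2 98*x^4/3 dx = 823543/240;
    ∫_0^7/2 -686*x^3/9 dx = -823543/288;  ∫_0^7/2 2401*x^2/36 dx = 823543/864.
  Sum: 117649/288 − 823543/432 + 823543/240 − 823543/288 + 823543/864 = 117649/4320.
  ∫_0^7/2 (u')² dx = ∫_0^7/2 (4*x^4 - 112*x^3/3 + 1078*x^2/9 - 1372*x/9 + 2401/36) dx. Term by term:
    ∫_0^7/2 4*x^4 dx = 16807/40;  ∫_0^7/2 -112*x^3/3 dx = -16807/12;  ∫_0^7/2 1078*x^2/9 dx = 184877/108;
    ∫_0^7/2 -1372*x/9 dx = -16807/18;  ∫_0^7/2 2401/36 dx = 16807/72.
  Sum: 16807/40 − 16807/12 + 184877/108 − 16807/18 + 16807/72 = 16807/540.
∫_0^7/2 u² dx = 117649/4320, so ||u||_L² = 343*sqrt(30)/360.
∫_0^7/2 (u')² dx = 16807/540, so ||u'||_L² = 49*sqrt(105)/90.
Ratio ||u||_L² / ||u'||_L² = sqrt(14)/4.
Sharp Poincaré constant on H^1_0(0, 7/2) is C_P = L/π = 7/(2*π), achieved by sin(2*π/7·x).
A polynomial bump cannot attain the sharp Poincaré constant (only the first sine eigenfunction does), so the ratio is strictly less than C_P, consistent with ||u||_L² ≤ C_P ||u'||_L².


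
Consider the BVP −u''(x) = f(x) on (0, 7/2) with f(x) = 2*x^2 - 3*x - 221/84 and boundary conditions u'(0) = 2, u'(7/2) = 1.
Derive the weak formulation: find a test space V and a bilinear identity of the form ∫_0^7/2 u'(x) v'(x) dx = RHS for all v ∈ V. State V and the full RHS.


V = H^1(0, 7/2) (v unrestricted at boundary; u is determined up to an additive constant); weak form: ∫_0^7/2 u'v' dx = ∫_0^7/2 (2*x^2 - 3*x - 221/84) v dx + v(7/2) − 2·v(0) for all v ∈ V.

Multiply both sides by a test function v and integrate from 0 to 7/2:
  ∫_0^7/2 −u''(x) v(x) dx = ∫_0^7/2 f(x) v(x) dx.
Integrate the LHS by parts once:
  ∫_0^7/2 −u'' v dx = −[u'(x) v(x)]_0^7/2 + ∫_0^7/2 u'(x) v'(x) dx.
Thus ∫_0^7/2 u'(x) v'(x) dx = ∫_0^7/2 f(x) v(x) dx + [u'(x) v(x)]_0^7/2.
Choose V so that boundary terms are either known or forced to vanish.
u has inhomogeneous Neumann u'(0) = 2, u'(7/2) = 1. [u' v]_0^7/2 = (1)·v(7/2) − (2)·v(0) = v(7/2) − 2·v(0). Take V = H^1(0, 7/2); boundary term becomes part of RHS.
Weak formulation: find u (satisfying any essential BC) such that ∫_0^7/2 u'(x) v'(x) dx = ∫_0^7/2 f v dx + v(7/2) − 2·v(0) for all v ∈ V (Neumann data are natural BCs: they enter the RHS as boundary terms).
Substituting f(x) = 2*x^2 - 3*x - 221/84, the right-hand side is ∫_0^7/2 (2*x^2 - 3*x - 221/84) v dx + v(7/2) − 2·v(0).
Compatibility check (pure Neumann): taking v ≡ 1 ∈ V gives 0 = ∫_0^7/2 f dx + (1) − (2), i.e. ∫_0^7/2 f dx must equal u'(0) − u'(7/2) = 1. Indeed ∫_0^7/2 (2*x^2 - 3*x - 221/84) dx = 1, so the data are compatible. The solution is then unique only up to an additive constant (fix it e.g. by requiring ∫_0^7/2 u dx = 0).


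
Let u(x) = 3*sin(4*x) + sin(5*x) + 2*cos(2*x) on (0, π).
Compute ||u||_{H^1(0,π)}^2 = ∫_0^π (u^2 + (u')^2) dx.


||u||_{H^1(0,π)}^2 = 200/21 + 199*π/2

u'(x) = -4*sin(2*x) + 12*cos(4*x) + 5*cos(5*x).
Expand u² and (u')² and integrate term by term on (0, π), using: for integers n ≥ 1, ∫_0^π sin²(nx) dx = ∫_0^π cos²(nx) dx = π/2; for n ≠ n', ∫_0^π sin(nx)sin(n'x) dx = ∫_0^π cos(nx)cos(n'x) dx = 0; and by product-to-sum, ∫_0^π sin(nx)cos(n'x) dx = ½∫_0^π [sin((n+n')x) + sin((n−n')x)] dx, which is 0 when n+n' is even and 2n/(n²−n'²) when n+n' is odd (it need not vanish on (0, π)).
  u² squared terms: (2)²·∫cos(2x)² dx = 4·π/2 = 2*π;  (3)²·∫sin(4x)² dx = 9·π/2 = 9*π/2;  (1)²·∫sin(5x)² dx = 1·π/2 = π/2.
  u² cross terms: 2·(2)·(3)·∫cos(2x)·sin(4x) dx = 12·(0) = 0;  2·(2)·(1)·∫cos(2x)·sin(5x) dx = 4·(10/21) = 40/21;  2·(3)·(1)·∫sin(4x)·sin(5x) dx = 6·(0) = 0.
  So ∫_0^π u² dx = 2*π + 9*π/2 + π/2 + 0 + 40/21 + 0 = 40/21 + 7*π.
  (u')² squared terms: (-4)²·∫sin(2x)² dx = 16·π/2 = 8*π;  (5)²·∫cos(5x)² dx = 25·π/2 = 25*π/2;  (12)²·∫cos(4x)² dx = 144·π/2 = 72*π.
  (u')² cross terms: 2·(-4)·(5)·∫sin(2x)·cos(5x) dx = -40·(-4/21) = 160/21;  2·(-4)·(12)·∫sin(2x)·cos(4x) dx = -96·(0) = 0;  2·(5)·(12)·∫cos(5x)·cos(4x) dx = 120·(0) = 0.
  So ∫_0^π (u')² dx = 8*π + 25*π/2 + 72*π + 160/21 + 0 + 0 = 160/21 + 185*π/2.
||u||_{H^1}^2 = (40/21 + 7*π) + (160/21 + 185*π/2) = 200/21 + 199*π/2.


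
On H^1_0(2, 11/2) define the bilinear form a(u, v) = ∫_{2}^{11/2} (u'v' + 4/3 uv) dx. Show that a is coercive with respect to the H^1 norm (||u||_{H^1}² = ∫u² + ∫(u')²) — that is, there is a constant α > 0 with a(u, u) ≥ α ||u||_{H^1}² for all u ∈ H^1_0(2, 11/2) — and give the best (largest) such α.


α = 1

Coercivity of a(·,·) on H^1_0(2, 11/2) means a(u, u) ≥ α ||u||_{H^1}² for every u ∈ H^1_0.
The interval has length L = 7/2, and Poincaré/coercivity depend only on L. Here a(u, u) = ∫(u')² + (4/3)·∫u².
Here c = 4/3 ≥ 1, so a(u,u) = ∫(u')² + c∫u² ≥ ∫(u')² + ∫u² = ||u||_{H^1}², i.e. α = 1 works. No larger α is possible: a(u,u) ≥ α||u||_{H^1}² means (1−α)∫(u')² ≥ (α−c)∫u², and for the modes u_n = sin(nπ(x−x₀)/L) (x₀ the left endpoint) one has ∫u_n²/∫(u_n')² = (L/(nπ))² → 0, so a(u_n,u_n)/||u_n||_{H^1}² → 1. Hence the optimal constant is α = 1.
Therefore α = 1.


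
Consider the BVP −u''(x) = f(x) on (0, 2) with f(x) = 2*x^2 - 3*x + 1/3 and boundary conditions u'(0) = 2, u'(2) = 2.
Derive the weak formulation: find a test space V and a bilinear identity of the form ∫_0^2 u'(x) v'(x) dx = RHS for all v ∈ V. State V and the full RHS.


V = H^1(0, 2) (v unrestricted at boundary; u is determined up to an additive constant); weak form: ∫_0^2 u'v' dx = ∫_0^2 (2*x^2 - 3*x + 1/3) v dx + 2·v(2) − 2·v(0) for all v ∈ V.

Multiply both sides by a test function v and integrate from 0 to 2:
  ∫_0^2 −u''(x) v(x) dx = ∫_0^2 f(x) v(x) dx.
Integrate the LHS by parts once:
  ∫_0^2 −u'' v dx = −[u'(x) v(x)]_0^2 + ∫_0^2 u'(x) v'(x) dx.
Thus ∫_0^2 u'(x) v'(x) dx = ∫_0^2 f(x) v(x) dx + [u'(x) v(x)]_0^2.
Choose V so that boundary terms are either known or forced to vanish.
u has inhomogeneous Neumann u'(0) = 2, u'(2) = 2. [u' v]_0^2 = (2)·v(2) − (2)·v(0) = 2·v(2) − 2·v(0). Take V = H^1(0, 2); boundary term becomes part of RHS.
Weak formulation: find u (satisfying any essential BC) such that ∫_0^2 u'(x) v'(x) dx = ∫_0^2 f v dx + 2·v(2) − 2·v(0) for all v ∈ V (Neumann data are natural BCs: they enter the RHS as boundary terms).
Substituting f(x) = 2*x^2 - 3*x + 1/3, the right-hand side is ∫_0^2 (2*x^2 - 3*x + 1/3) v dx + 2·v(2) − 2·v(0).
Compatibility check (pure Neumann): taking v ≡ 1 ∈ V gives 0 = ∫_0^2 f dx + (2) − (2), i.e. ∫_0^2 f dx must equal u'(0) − u'(2) = 0. Indeed ∫_0^2 (2*x^2 - 3*x + 1/3) dx = 0, so the data are compatible. The solution is then unique only up to an additive constant (fix it e.g. by requiring ∫_0^2 u dx = 0).
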